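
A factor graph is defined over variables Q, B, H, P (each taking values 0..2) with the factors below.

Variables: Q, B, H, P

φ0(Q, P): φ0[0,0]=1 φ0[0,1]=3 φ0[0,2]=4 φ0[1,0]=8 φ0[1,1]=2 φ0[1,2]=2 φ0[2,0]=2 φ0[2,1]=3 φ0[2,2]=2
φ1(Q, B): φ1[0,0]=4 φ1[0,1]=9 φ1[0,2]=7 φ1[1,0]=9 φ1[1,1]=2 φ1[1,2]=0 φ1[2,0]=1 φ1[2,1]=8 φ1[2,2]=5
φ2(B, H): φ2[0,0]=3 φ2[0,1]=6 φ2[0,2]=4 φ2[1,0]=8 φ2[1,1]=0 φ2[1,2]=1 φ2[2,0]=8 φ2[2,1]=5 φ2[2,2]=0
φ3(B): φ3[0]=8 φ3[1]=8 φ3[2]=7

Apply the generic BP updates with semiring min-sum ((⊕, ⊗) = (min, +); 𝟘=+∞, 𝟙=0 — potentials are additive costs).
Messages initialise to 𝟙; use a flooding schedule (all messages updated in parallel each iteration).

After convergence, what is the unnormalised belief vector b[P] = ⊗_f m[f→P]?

init: all messages = 𝟙 over 3 values
r1 m[φ0→Q] = [1, 2, 2]
r1 m[φ0→P] = [1, 2, 2]
r1 m[φ1→Q] = [4, 0, 1]
r1 m[φ1→B] = [1, 2, 0]
r1 m[φ2→B] = [3, 0, 0]
r1 m[φ2→H] = [3, 0, 0]
r1 m[φ3→B] = [8, 8, 7]
r1 m[Q→φ0] = [0, 0, 0]
r1 m[Q→φ1] = [0, 0, 0]
r1 m[B→φ1] = [0, 0, 0]
r1 m[B→φ2] = [0, 0, 0]
r1 m[B→φ3] = [0, 0, 0]
r1 m[H→φ2] = [0, 0, 0]
r1 m[P→φ0] = [0, 0, 0]
r2 m[φ0→Q] = [1, 2, 2]
r2 m[φ0→P] = [1, 2, 2]
r2 m[φ1→Q] = [4, 0, 1]
r2 m[φ1→B] = [1, 2, 0]
r2 m[φ2→B] = [3, 0, 0]
r2 m[φ2→H] = [3, 0, 0]
r2 m[φ3→B] = [8, 8, 7]
r2 m[Q→φ0] = [4, 0, 1]
r2 m[Q→φ1] = [1, 2, 2]
r2 m[B→φ1] = [11, 8, 7]
r2 m[B→φ2] = [9, 10, 7]
r2 m[B→φ3] = [4, 2, 0]
r2 m[H→φ2] = [0, 0, 0]
r2 m[P→φ0] = [0, 0, 0]
r3 m[φ0→Q] = [1, 2, 2]
r3 m[φ0→P] = [3, 2, 2]
r3 m[φ1→Q] = [14, 7, 12]
r3 m[φ1→B] = [3, 4, 2]
r3 m[φ2→B] = [3, 0, 0]
r3 m[φ2→H] = [12, 10, 7]
r3 m[φ3→B] = [8, 8, 7]
r3 m[Q→φ0] = [4, 0, 1]
r3 m[Q→φ1] = [1, 2, 2]
r3 m[B→φ1] = [11, 8, 7]
r3 m[B→φ2] = [9, 10, 7]
r3 m[B→φ3] = [4, 2, 0]
r3 m[H→φ2] = [0, 0, 0]
r3 m[P→φ0] = [0, 0, 0]
r4 m[φ0→Q] = [1, 2, 2]
r4 m[φ0→P] = [3, 2, 2]
r4 m[φ1→Q] = [14, 7, 12]
r4 m[φ1→B] = [3, 4, 2]
r4 m[φ2→B] = [3, 0, 0]
r4 m[φ2→H] = [12, 10, 7]
r4 m[φ3→B] = [8, 8, 7]
r4 m[Q→φ0] = [14, 7, 12]
r4 m[Q→φ1] = [1, 2, 2]
r4 m[B→φ1] = [11, 8, 7]
r4 m[B→φ2] = [11, 12, 9]
r4 m[B→φ3] = [6, 4, 2]
r4 m[H→φ2] = [0, 0, 0]
r4 m[P→φ0] = [0, 0, 0]
r5 m[φ0→Q] = [1, 2, 2]
r5 m[φ0→P] = [14, 9, 9]
r5 m[φ1→Q] = [14, 7, 12]
r5 m[φ1→B] = [3, 4, 2]
r5 m[φ2→B] = [3, 0, 0]
r5 m[φ2→H] = [14, 12, 9]
r5 m[φ3→B] = [8, 8, 7]
r5 m[Q→φ0] = [14, 7, 12]
r5 m[Q→φ1] = [1, 2, 2]
r5 m[B→φ1] = [11, 8, 7]
r5 m[B→φ2] = [11, 12, 9]
r5 m[B→φ3] = [6, 4, 2]
r5 m[H→φ2] = [0, 0, 0]
r5 m[P→φ0] = [0, 0, 0]
r6 m[φ0→Q] = [1, 2, 2]
r6 m[φ0→P] = [14, 9, 9]
r6 m[φ1→Q] = [14, 7, 12]
r6 m[φ1→B] = [3, 4, 2]
r6 m[φ2→B] = [3, 0, 0]
r6 m[φ2→H] = [14, 12, 9]
r6 m[φ3→B] = [8, 8, 7]
r6 m[Q→φ0] = [14, 7, 12]
r6 m[Q→φ1] = [1, 2, 2]
r6 m[B→φ1] = [11, 8, 7]
r6 m[B→φ2] = [11, 12, 9]
r6 m[B→φ3] = [6, 4, 2]
r6 m[H→φ2] = [0, 0, 0]
r6 m[P→φ0] = [0, 0, 0]
fixed point reached at round 6
b[P] = ⊗ incoming = [14, 9, 9]

b[P] = [14, 9, 9]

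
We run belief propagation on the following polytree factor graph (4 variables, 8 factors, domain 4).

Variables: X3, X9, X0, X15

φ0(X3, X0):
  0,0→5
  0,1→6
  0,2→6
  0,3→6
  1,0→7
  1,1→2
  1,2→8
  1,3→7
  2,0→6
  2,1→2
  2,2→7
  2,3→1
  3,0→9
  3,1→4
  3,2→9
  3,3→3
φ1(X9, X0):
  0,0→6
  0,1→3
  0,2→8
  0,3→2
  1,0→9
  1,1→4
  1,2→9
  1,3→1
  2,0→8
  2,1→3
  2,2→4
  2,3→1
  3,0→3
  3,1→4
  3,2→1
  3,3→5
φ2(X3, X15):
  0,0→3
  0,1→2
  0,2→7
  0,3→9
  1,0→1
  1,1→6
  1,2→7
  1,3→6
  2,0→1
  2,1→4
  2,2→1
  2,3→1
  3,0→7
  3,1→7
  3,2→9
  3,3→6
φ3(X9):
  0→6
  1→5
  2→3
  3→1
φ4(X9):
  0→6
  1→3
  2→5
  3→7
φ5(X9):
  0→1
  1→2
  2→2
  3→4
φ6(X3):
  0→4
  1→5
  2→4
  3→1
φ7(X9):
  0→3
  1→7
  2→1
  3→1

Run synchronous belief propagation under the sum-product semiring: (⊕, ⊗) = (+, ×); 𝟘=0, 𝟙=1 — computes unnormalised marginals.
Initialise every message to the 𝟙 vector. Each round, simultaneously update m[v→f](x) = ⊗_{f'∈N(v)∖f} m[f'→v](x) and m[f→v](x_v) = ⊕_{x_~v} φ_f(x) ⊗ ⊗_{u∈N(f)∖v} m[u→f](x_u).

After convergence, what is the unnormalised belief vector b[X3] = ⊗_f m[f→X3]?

b[X3] = [3653496, 5015400, 1142792, 1714712]

init: all messages = 𝟙 over 4 values
r1 m[φ0→X3] = [23, 24, 16, 25]
r1 m[φ0→X0] = [27, 14, 30, 17]
r1 m[φ1→X9] = [19, 23, 16, 13]
r1 m[φ1→X0] = [26, 14, 22, 9]
r1 m[φ2→X3] = [21, 20, 7, 29]
r1 m[φ2→X15] = [12, 19, 24, 22]
r1 m[φ3→X9] = [6, 5, 3, 1]
r1 m[φ4→X9] = [6, 3, 5, 7]
r1 m[φ5→X9] = [1, 2, 2, 4]
r1 m[φ6→X3] = [4, 5, 4, 1]
r1 m[φ7→X9] = [3, 7, 1, 1]
r1 m[X3→φ0] = [1, 1, 1, 1]
r1 m[X3→φ2] = [1, 1, 1, 1]
r1 m[X3→φ6] = [1, 1, 1, 1]
r1 m[X9→φ1] = [1, 1, 1, 1]
r1 m[X9→φ3] = [1, 1, 1, 1]
r1 m[X9→φ4] = [1, 1, 1, 1]
r1 m[X9→φ5] = [1, 1, 1, 1]
r1 m[X9→φ7] = [1, 1, 1, 1]
r1 m[X0→φ0] = [1, 1, 1, 1]
r1 m[X0→φ1] = [1, 1, 1, 1]
r1 m[X15→φ2] = [1, 1, 1, 1]
r2 m[φ0→X3] = [23, 24, 16, 25]
r2 m[φ0→X0] = [27, 14, 30, 17]
r2 m[φ1→X9] = [19, 23, 16, 13]
r2 m[φ1→X0] = [26, 14, 22, 9]
r2 m[φ2→X3] = [21, 20, 7, 29]
r2 m[φ2→X15] = [12, 19, 24, 22]
r2 m[φ3→X9] = [6, 5, 3, 1]
r2 m[φ4→X9] = [6, 3, 5, 7]
r2 m[φ5→X9] = [1, 2, 2, 4]
r2 m[φ6→X3] = [4, 5, 4, 1]
r2 m[φ7→X9] = [3, 7, 1, 1]
r2 m[X3→φ0] = [84, 100, 28, 29]
r2 m[X3→φ2] = [92, 120, 64, 25]
r2 m[X3→φ6] = [483, 480, 112, 725]
r2 m[X9→φ1] = [108, 210, 30, 28]
r2 m[X9→φ3] = [342, 966, 160, 364]
r2 m[X9→φ4] = [342, 1610, 96, 52]
r2 m[X9→φ5] = [2052, 2415, 240, 91]
r2 m[X9→φ7] = [684, 690, 480, 364]
r2 m[X0→φ0] = [26, 14, 22, 9]
r2 m[X0→φ1] = [27, 14, 30, 17]
r2 m[X15→φ2] = [1, 1, 1, 1]
r3 m[φ0→X3] = [400, 449, 347, 515]
r3 m[φ0→X0] = [1549, 876, 1761, 1319]
r3 m[φ1→X9] = [478, 586, 395, 252]
r3 m[φ1→X0] = [2862, 1366, 2902, 596]
r3 m[φ2→X3] = [21, 20, 7, 29]
r3 m[φ2→X15] = [635, 1335, 1773, 1762]
r3 m[φ3→X9] = [6, 5, 3, 1]
r3 m[φ4→X9] = [6, 3, 5, 7]
r3 m[φ5→X9] = [1, 2, 2, 4]
r3 m[φ6→X3] = [4, 5, 4, 1]
r3 m[φ7→X9] = [3, 7, 1, 1]
r3 m[X3→φ0] = [84, 100, 28, 29]
r3 m[X3→φ2] = [92, 120, 64, 25]
r3 m[X3→φ6] = [483, 480, 112, 725]
r3 m[X9→φ1] = [108, 210, 30, 28]
r3 m[X9→φ3] = [342, 966, 160, 364]
r3 m[X9→φ4] = [342, 1610, 96, 52]
r3 m[X9→φ5] = [2052, 2415, 240, 91]
r3 m[X9→φ7] = [684, 690, 480, 364]
r3 m[X0→φ0] = [26, 14, 22, 9]
r3 m[X0→φ1] = [27, 14, 30, 17]
r3 m[X15→φ2] = [1, 1, 1, 1]
r4 m[φ0→X3] = [400, 449, 347, 515]
r4 m[φ0→X0] = [1549, 876, 1761, 1319]
r4 m[φ1→X9] = [478, 586, 395, 252]
r4 m[φ1→X0] = [2862, 1366, 2902, 596]
r4 m[φ2→X3] = [21, 20, 7, 29]
r4 m[φ2→X15] = [635, 1335, 1773, 1762]
r4 m[φ3→X9] = [6, 5, 3, 1]
r4 m[φ4→X9] = [6, 3, 5, 7]
r4 m[φ5→X9] = [1, 2, 2, 4]
r4 m[φ6→X3] = [4, 5, 4, 1]
r4 m[φ7→X9] = [3, 7, 1, 1]
r4 m[X3→φ0] = [84, 100, 28, 29]
r4 m[X3→φ2] = [1600, 2245, 1388, 515]
r4 m[X3→φ6] = [8400, 8980, 2429, 14935]
r4 m[X9→φ1] = [108, 210, 30, 28]
r4 m[X9→φ3] = [8604, 24612, 3950, 7056]
r4 m[X9→φ4] = [8604, 41020, 2370, 1008]
r4 m[X9→φ5] = [51624, 61530, 5925, 1764]
r4 m[X9→φ7] = [17208, 17580, 11850, 7056]
r4 m[X0→φ0] = [2862, 1366, 2902, 596]
r4 m[X0→φ1] = [1549, 876, 1761, 1319]
r4 m[X15→φ2] = [1, 1, 1, 1]
r5 m[φ0→X3] = [43494, 50154, 40814, 59128]
r5 m[φ0→X0] = [1549, 876, 1761, 1319]
r5 m[φ1→X9] = [28648, 34613, 23383, 16507]
r5 m[φ1→X0] = [2862, 1366, 2902, 596]
r5 m[φ2→X3] = [21, 20, 7, 29]
r5 m[φ2→X15] = [12038, 25827, 32938, 32348]
r5 m[φ3→X9] = [6, 5, 3, 1]
r5 m[φ4→X9] = [6, 3, 5, 7]
r5 m[φ5→X9] = [1, 2, 2, 4]
r5 m[φ6→X3] = [4, 5, 4, 1]
r5 m[φ7→X9] = [3, 7, 1, 1]
r5 m[X3→φ0] = [84, 100, 28, 29]
r5 m[X3→φ2] = [1600, 2245, 1388, 515]
r5 m[X3→φ6] = [8400, 8980, 2429, 14935]
r5 m[X9→φ1] = [108, 210, 30, 28]
r5 m[X9→φ3] = [8604, 24612, 3950, 7056]
r5 m[X9→φ4] = [8604, 41020, 2370, 1008]
r5 m[X9→φ5] = [51624, 61530, 5925, 1764]
r5 m[X9→φ7] = [17208, 17580, 11850, 7056]
r5 m[X0→φ0] = [2862, 1366, 2902, 596]
r5 m[X0→φ1] = [1549, 876, 1761, 1319]
r5 m[X15→φ2] = [1, 1, 1, 1]
r6 m[φ0→X3] = [43494, 50154, 40814, 59128]
r6 m[φ0→X0] = [1549, 876, 1761, 1319]
r6 m[φ1→X9] = [28648, 34613, 23383, 16507]
r6 m[φ1→X0] = [2862, 1366, 2902, 596]
r6 m[φ2→X3] = [21, 20, 7, 29]
r6 m[φ2→X15] = [12038, 25827, 32938, 32348]
r6 m[φ3→X9] = [6, 5, 3, 1]
r6 m[φ4→X9] = [6, 3, 5, 7]
r6 m[φ5→X9] = [1, 2, 2, 4]
r6 m[φ6→X3] = [4, 5, 4, 1]
r6 m[φ7→X9] = [3, 7, 1, 1]
r6 m[X3→φ0] = [84, 100, 28, 29]
r6 m[X3→φ2] = [173976, 250770, 163256, 59128]
r6 m[X3→φ6] = [913374, 1003080, 285698, 1714712]
r6 m[X9→φ1] = [108, 210, 30, 28]
r6 m[X9→φ3] = [515664, 1453746, 233830, 462196]
r6 m[X9→φ4] = [515664, 2422910, 140298, 66028]
r6 m[X9→φ5] = [3093984, 3634365, 350745, 115549]
r6 m[X9→φ7] = [1031328, 1038390, 701490, 462196]
r6 m[X0→φ0] = [2862, 1366, 2902, 596]
r6 m[X0→φ1] = [1549, 876, 1761, 1319]
r6 m[X15→φ2] = [1, 1, 1, 1]
r7 m[φ0→X3] = [43494, 50154, 40814, 59128]
r7 m[φ0→X0] = [1549, 876, 1761, 1319]
r7 m[φ1→X9] = [28648, 34613, 23383, 16507]
r7 m[φ1→X0] = [2862, 1366, 2902, 596]
r7 m[φ2→X3] = [21, 20, 7, 29]
r7 m[φ2→X15] = [1349850, 2919492, 3668630, 3588428]
r7 m[φ3→X9] = [6, 5, 3, 1]
r7 m[φ4→X9] = [6, 3, 5, 7]
r7 m[φ5→X9] = [1, 2, 2, 4]
r7 m[φ6→X3] = [4, 5, 4, 1]
r7 m[φ7→X9] = [3, 7, 1, 1]
r7 m[X3→φ0] = [84, 100, 28, 29]
r7 m[X3→φ2] = [173976, 250770, 163256, 59128]
r7 m[X3→φ6] = [913374, 1003080, 285698, 1714712]
r7 m[X9→φ1] = [108, 210, 30, 28]
r7 m[X9→φ3] = [515664, 1453746, 233830, 462196]
r7 m[X9→φ4] = [515664, 2422910, 140298, 66028]
r7 m[X9→φ5] = [3093984, 3634365, 350745, 115549]
r7 m[X9→φ7] = [1031328, 1038390, 701490, 462196]
r7 m[X0→φ0] = [2862, 1366, 2902, 596]
r7 m[X0→φ1] = [1549, 876, 1761, 1319]
r7 m[X15→φ2] = [1, 1, 1, 1]
r8 m[φ0→X3] = [43494, 50154, 40814, 59128]
r8 m[φ0→X0] = [1549, 876, 1761, 1319]
r8 m[φ1→X9] = [28648, 34613, 23383, 16507]
r8 m[φ1→X0] = [2862, 1366, 2902, 596]
r8 m[φ2→X3] = [21, 20, 7, 29]
r8 m[φ2→X15] = [1349850, 2919492, 3668630, 3588428]
r8 m[φ3→X9] = [6, 5, 3, 1]
r8 m[φ4→X9] = [6, 3, 5, 7]
r8 m[φ5→X9] = [1, 2, 2, 4]
r8 m[φ6→X3] = [4, 5, 4, 1]
r8 m[φ7→X9] = [3, 7, 1, 1]
r8 m[X3→φ0] = [84, 100, 28, 29]
r8 m[X3→φ2] = [173976, 250770, 163256, 59128]
r8 m[X3→φ6] = [913374, 1003080, 285698, 1714712]
r8 m[X9→φ1] = [108, 210, 30, 28]
r8 m[X9→φ3] = [515664, 1453746, 233830, 462196]
r8 m[X9→φ4] = [515664, 2422910, 140298, 66028]
r8 m[X9→φ5] = [3093984, 3634365, 350745, 115549]
r8 m[X9→φ7] = [1031328, 1038390, 701490, 462196]
r8 m[X0→φ0] = [2862, 1366, 2902, 596]
r8 m[X0→φ1] = [1549, 876, 1761, 1319]
r8 m[X15→φ2] = [1, 1, 1, 1]
fixed point reached at round 8
b[X3] = ⊗ incoming = [3653496, 5015400, 1142792, 1714712]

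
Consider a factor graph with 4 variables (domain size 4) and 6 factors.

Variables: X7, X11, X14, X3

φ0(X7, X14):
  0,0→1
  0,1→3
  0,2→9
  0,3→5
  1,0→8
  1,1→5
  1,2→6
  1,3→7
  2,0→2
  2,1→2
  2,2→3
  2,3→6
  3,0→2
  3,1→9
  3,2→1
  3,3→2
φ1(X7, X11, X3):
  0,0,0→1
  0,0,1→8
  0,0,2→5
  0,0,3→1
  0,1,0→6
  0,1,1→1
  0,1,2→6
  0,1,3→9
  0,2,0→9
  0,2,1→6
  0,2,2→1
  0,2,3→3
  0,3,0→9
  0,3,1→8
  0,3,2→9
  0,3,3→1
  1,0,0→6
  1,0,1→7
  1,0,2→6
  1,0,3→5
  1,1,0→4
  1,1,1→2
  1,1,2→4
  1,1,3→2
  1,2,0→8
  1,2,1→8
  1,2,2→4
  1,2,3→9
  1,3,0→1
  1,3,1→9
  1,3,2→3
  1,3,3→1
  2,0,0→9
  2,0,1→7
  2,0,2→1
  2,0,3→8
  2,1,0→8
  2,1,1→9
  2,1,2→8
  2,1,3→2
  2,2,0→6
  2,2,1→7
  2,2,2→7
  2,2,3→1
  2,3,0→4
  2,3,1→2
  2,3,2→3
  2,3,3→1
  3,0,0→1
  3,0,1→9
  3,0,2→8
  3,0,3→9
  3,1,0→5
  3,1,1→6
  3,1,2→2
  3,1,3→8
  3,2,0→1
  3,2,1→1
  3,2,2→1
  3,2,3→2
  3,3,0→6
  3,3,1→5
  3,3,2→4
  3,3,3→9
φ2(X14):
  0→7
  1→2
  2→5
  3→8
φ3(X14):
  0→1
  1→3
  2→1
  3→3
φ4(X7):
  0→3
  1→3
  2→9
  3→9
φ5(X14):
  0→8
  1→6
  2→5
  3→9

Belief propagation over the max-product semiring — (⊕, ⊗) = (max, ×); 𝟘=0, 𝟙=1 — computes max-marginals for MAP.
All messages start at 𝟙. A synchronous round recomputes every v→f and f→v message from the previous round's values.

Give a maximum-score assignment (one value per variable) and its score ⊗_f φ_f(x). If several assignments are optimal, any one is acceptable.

init: all messages = 𝟙 over 4 values
r1 m[φ0→X7] = [9, 8, 6, 9]
r1 m[φ0→X14] = [8, 9, 9, 7]
r1 m[φ1→X7] = [9, 9, 9, 9]
r1 m[φ1→X11] = [9, 9, 9, 9]
r1 m[φ1→X3] = [9, 9, 9, 9]
r1 m[φ2→X14] = [7, 2, 5, 8]
r1 m[φ3→X14] = [1, 3, 1, 3]
r1 m[φ4→X7] = [3, 3, 9, 9]
r1 m[φ5→X14] = [8, 6, 5, 9]
r1 m[X7→φ0] = [1, 1, 1, 1]
r1 m[X7→φ1] = [1, 1, 1, 1]
r1 m[X7→φ4] = [1, 1, 1, 1]
r1 m[X11→φ1] = [1, 1, 1, 1]
r1 m[X14→φ0] = [1, 1, 1, 1]
r1 m[X14→φ2] = [1, 1, 1, 1]
r1 m[X14→φ3] = [1, 1, 1, 1]
r1 m[X14→φ5] = [1, 1, 1, 1]
r1 m[X3→φ1] = [1, 1, 1, 1]
r2 m[φ0→X7] = [9, 8, 6, 9]
r2 m[φ0→X14] = [8, 9, 9, 7]
r2 m[φ1→X7] = [9, 9, 9, 9]
r2 m[φ1→X11] = [9, 9, 9, 9]
r2 m[φ1→X3] = [9, 9, 9, 9]
r2 m[φ2→X14] = [7, 2, 5, 8]
r2 m[φ3→X14] = [1, 3, 1, 3]
r2 m[φ4→X7] = [3, 3, 9, 9]
r2 m[φ5→X14] = [8, 6, 5, 9]
r2 m[X7→φ0] = [27, 27, 81, 81]
r2 m[X7→φ1] = [27, 24, 54, 81]
r2 m[X7→φ4] = [81, 72, 54, 81]
r2 m[X11→φ1] = [1, 1, 1, 1]
r2 m[X14→φ0] = [56, 36, 25, 216]
r2 m[X14→φ2] = [64, 162, 45, 189]
r2 m[X14→φ3] = [448, 108, 225, 504]
r2 m[X14→φ5] = [56, 54, 45, 168]
r2 m[X3→φ1] = [1, 1, 1, 1]
r3 m[φ0→X7] = [1080, 1512, 1296, 432]
r3 m[φ0→X14] = [216, 729, 243, 486]
r3 m[φ1→X7] = [9, 9, 9, 9]
r3 m[φ1→X11] = [729, 648, 378, 729]
r3 m[φ1→X3] = [486, 729, 648, 729]
r3 m[φ2→X14] = [7, 2, 5, 8]
r3 m[φ3→X14] = [1, 3, 1, 3]
r3 m[φ4→X7] = [3, 3, 9, 9]
r3 m[φ5→X14] = [8, 6, 5, 9]
r3 m[X7→φ0] = [27, 27, 81, 81]
r3 m[X7→φ1] = [27, 24, 54, 81]
r3 m[X7→φ4] = [81, 72, 54, 81]
r3 m[X11→φ1] = [1, 1, 1, 1]
r3 m[X14→φ0] = [56, 36, 25, 216]
r3 m[X14→φ2] = [64, 162, 45, 189]
r3 m[X14→φ3] = [448, 108, 225, 504]
r3 m[X14→φ5] = [56, 54, 45, 168]
r3 m[X3→φ1] = [1, 1, 1, 1]
r4 m[φ0→X7] = [1080, 1512, 1296, 432]
r4 m[φ0→X14] = [216, 729, 243, 486]
r4 m[φ1→X7] = [9, 9, 9, 9]
r4 m[φ1→X11] = [729, 648, 378, 729]
r4 m[φ1→X3] = [486, 729, 648, 729]
r4 m[φ2→X14] = [7, 2, 5, 8]
r4 m[φ3→X14] = [1, 3, 1, 3]
r4 m[φ4→X7] = [3, 3, 9, 9]
r4 m[φ5→X14] = [8, 6, 5, 9]
r4 m[X7→φ0] = [27, 27, 81, 81]
r4 m[X7→φ1] = [3240, 4536, 11664, 3888]
r4 m[X7→φ4] = [9720, 13608, 11664, 3888]
r4 m[X11→φ1] = [1, 1, 1, 1]
r4 m[X14→φ0] = [56, 36, 25, 216]
r4 m[X14→φ2] = [1728, 13122, 1215, 13122]
r4 m[X14→φ3] = [12096, 8748, 6075, 34992]
r4 m[X14→φ5] = [1512, 4374, 1215, 11664]
r4 m[X3→φ1] = [1, 1, 1, 1]
r5 m[φ0→X7] = [1080, 1512, 1296, 432]
r5 m[φ0→X14] = [216, 729, 243, 486]
r5 m[φ1→X7] = [9, 9, 9, 9]
r5 m[φ1→X11] = [104976, 104976, 81648, 46656]
r5 m[φ1→X3] = [104976, 104976, 93312, 93312]
r5 m[φ2→X14] = [7, 2, 5, 8]
r5 m[φ3→X14] = [1, 3, 1, 3]
r5 m[φ4→X7] = [3, 3, 9, 9]
r5 m[φ5→X14] = [8, 6, 5, 9]
r5 m[X7→φ0] = [27, 27, 81, 81]
r5 m[X7→φ1] = [3240, 4536, 11664, 3888]
r5 m[X7→φ4] = [9720, 13608, 11664, 3888]
r5 m[X11→φ1] = [1, 1, 1, 1]
r5 m[X14→φ0] = [56, 36, 25, 216]
r5 m[X14→φ2] = [1728, 13122, 1215, 13122]
r5 m[X14→φ3] = [12096, 8748, 6075, 34992]
r5 m[X14→φ5] = [1512, 4374, 1215, 11664]
r5 m[X3→φ1] = [1, 1, 1, 1]
r6 m[φ0→X7] = [1080, 1512, 1296, 432]
r6 m[φ0→X14] = [216, 729, 243, 486]
r6 m[φ1→X7] = [9, 9, 9, 9]
r6 m[φ1→X11] = [104976, 104976, 81648, 46656]
r6 m[φ1→X3] = [104976, 104976, 93312, 93312]
r6 m[φ2→X14] = [7, 2, 5, 8]
r6 m[φ3→X14] = [1, 3, 1, 3]
r6 m[φ4→X7] = [3, 3, 9, 9]
r6 m[φ5→X14] = [8, 6, 5, 9]
r6 m[X7→φ0] = [27, 27, 81, 81]
r6 m[X7→φ1] = [3240, 4536, 11664, 3888]
r6 m[X7→φ4] = [9720, 13608, 11664, 3888]
r6 m[X11→φ1] = [1, 1, 1, 1]
r6 m[X14→φ0] = [56, 36, 25, 216]
r6 m[X14→φ2] = [1728, 13122, 1215, 13122]
r6 m[X14→φ3] = [12096, 8748, 6075, 34992]
r6 m[X14→φ5] = [1512, 4374, 1215, 11664]
r6 m[X3→φ1] = [1, 1, 1, 1]
fixed point reached at round 6
traceback from X7: (X7=2, X11=0, X14=3, X3=0), score=104976

assignment: (X7=2, X11=0, X14=3, X3=0); score = 104976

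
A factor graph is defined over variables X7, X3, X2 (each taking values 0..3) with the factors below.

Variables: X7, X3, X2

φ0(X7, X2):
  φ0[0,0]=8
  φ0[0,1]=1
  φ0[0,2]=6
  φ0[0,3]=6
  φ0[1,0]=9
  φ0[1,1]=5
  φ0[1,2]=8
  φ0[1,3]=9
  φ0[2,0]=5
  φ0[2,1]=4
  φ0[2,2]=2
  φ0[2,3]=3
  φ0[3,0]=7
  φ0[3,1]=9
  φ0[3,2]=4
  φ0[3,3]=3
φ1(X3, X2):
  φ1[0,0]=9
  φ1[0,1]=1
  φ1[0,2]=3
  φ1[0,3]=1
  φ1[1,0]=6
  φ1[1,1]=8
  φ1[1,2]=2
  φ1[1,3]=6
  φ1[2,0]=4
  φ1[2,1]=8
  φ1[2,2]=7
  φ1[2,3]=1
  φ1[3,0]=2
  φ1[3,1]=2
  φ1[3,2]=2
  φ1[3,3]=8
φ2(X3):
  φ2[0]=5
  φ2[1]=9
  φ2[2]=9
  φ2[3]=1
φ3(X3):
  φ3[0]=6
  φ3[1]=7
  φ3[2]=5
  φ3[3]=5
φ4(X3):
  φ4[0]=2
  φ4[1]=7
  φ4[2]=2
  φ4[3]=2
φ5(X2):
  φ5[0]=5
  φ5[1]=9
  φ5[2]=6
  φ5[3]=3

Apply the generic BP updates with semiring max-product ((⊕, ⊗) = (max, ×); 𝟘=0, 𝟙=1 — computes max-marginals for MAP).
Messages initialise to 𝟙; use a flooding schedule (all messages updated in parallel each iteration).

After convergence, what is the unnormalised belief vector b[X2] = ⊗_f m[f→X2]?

init: all messages = 𝟙 over 4 values
r1 m[φ0→X7] = [8, 9, 5, 9]
r1 m[φ0→X2] = [9, 9, 8, 9]
r1 m[φ1→X3] = [9, 8, 8, 8]
r1 m[φ1→X2] = [9, 8, 7, 8]
r1 m[φ2→X3] = [5, 9, 9, 1]
r1 m[φ3→X3] = [6, 7, 5, 5]
r1 m[φ4→X3] = [2, 7, 2, 2]
r1 m[φ5→X2] = [5, 9, 6, 3]
r1 m[X7→φ0] = [1, 1, 1, 1]
r1 m[X3→φ1] = [1, 1, 1, 1]
r1 m[X3→φ2] = [1, 1, 1, 1]
r1 m[X3→φ3] = [1, 1, 1, 1]
r1 m[X3→φ4] = [1, 1, 1, 1]
r1 m[X2→φ0] = [1, 1, 1, 1]
r1 m[X2→φ1] = [1, 1, 1, 1]
r1 m[X2→φ5] = [1, 1, 1, 1]
r2 m[φ0→X7] = [8, 9, 5, 9]
r2 m[φ0→X2] = [9, 9, 8, 9]
r2 m[φ1→X3] = [9, 8, 8, 8]
r2 m[φ1→X2] = [9, 8, 7, 8]
r2 m[φ2→X3] = [5, 9, 9, 1]
r2 m[φ3→X3] = [6, 7, 5, 5]
r2 m[φ4→X3] = [2, 7, 2, 2]
r2 m[φ5→X2] = [5, 9, 6, 3]
r2 m[X7→φ0] = [1, 1, 1, 1]
r2 m[X3→φ1] = [60, 441, 90, 10]
r2 m[X3→φ2] = [108, 392, 80, 80]
r2 m[X3→φ3] = [90, 504, 144, 16]
r2 m[X3→φ4] = [270, 504, 360, 40]
r2 m[X2→φ0] = [45, 72, 42, 24]
r2 m[X2→φ1] = [45, 81, 48, 27]
r2 m[X2→φ5] = [81, 72, 56, 72]
r3 m[φ0→X7] = [360, 405, 288, 648]
r3 m[φ0→X2] = [9, 9, 8, 9]
r3 m[φ1→X3] = [405, 648, 648, 216]
r3 m[φ1→X2] = [2646, 3528, 882, 2646]
r3 m[φ2→X3] = [5, 9, 9, 1]
r3 m[φ3→X3] = [6, 7, 5, 5]
r3 m[φ4→X3] = [2, 7, 2, 2]
r3 m[φ5→X2] = [5, 9, 6, 3]
r3 m[X7→φ0] = [1, 1, 1, 1]
r3 m[X3→φ1] = [60, 441, 90, 10]
r3 m[X3→φ2] = [108, 392, 80, 80]
r3 m[X3→φ3] = [90, 504, 144, 16]
r3 m[X3→φ4] = [270, 504, 360, 40]
r3 m[X2→φ0] = [45, 72, 42, 24]
r3 m[X2→φ1] = [45, 81, 48, 27]
r3 m[X2→φ5] = [81, 72, 56, 72]
r4 m[φ0→X7] = [360, 405, 288, 648]
r4 m[φ0→X2] = [9, 9, 8, 9]
r4 m[φ1→X3] = [405, 648, 648, 216]
r4 m[φ1→X2] = [2646, 3528, 882, 2646]
r4 m[φ2→X3] = [5, 9, 9, 1]
r4 m[φ3→X3] = [6, 7, 5, 5]
r4 m[φ4→X3] = [2, 7, 2, 2]
r4 m[φ5→X2] = [5, 9, 6, 3]
r4 m[X7→φ0] = [1, 1, 1, 1]
r4 m[X3→φ1] = [60, 441, 90, 10]
r4 m[X3→φ2] = [4860, 31752, 6480, 2160]
r4 m[X3→φ3] = [4050, 40824, 11664, 432]
r4 m[X3→φ4] = [12150, 40824, 29160, 1080]
r4 m[X2→φ0] = [13230, 31752, 5292, 7938]
r4 m[X2→φ1] = [45, 81, 48, 27]
r4 m[X2→φ5] = [23814, 31752, 7056, 23814]
r5 m[φ0→X7] = [105840, 158760, 127008, 285768]
r5 m[φ0→X2] = [9, 9, 8, 9]
r5 m[φ1→X3] = [405, 648, 648, 216]
r5 m[φ1→X2] = [2646, 3528, 882, 2646]
r5 m[φ2→X3] = [5, 9, 9, 1]
r5 m[φ3→X3] = [6, 7, 5, 5]
r5 m[φ4→X3] = [2, 7, 2, 2]
r5 m[φ5→X2] = [5, 9, 6, 3]
r5 m[X7→φ0] = [1, 1, 1, 1]
r5 m[X3→φ1] = [60, 441, 90, 10]
r5 m[X3→φ2] = [4860, 31752, 6480, 2160]
r5 m[X3→φ3] = [4050, 40824, 11664, 432]
r5 m[X3→φ4] = [12150, 40824, 29160, 1080]
r5 m[X2→φ0] = [13230, 31752, 5292, 7938]
r5 m[X2→φ1] = [45, 81, 48, 27]
r5 m[X2→φ5] = [23814, 31752, 7056, 23814]
r6 m[φ0→X7] = [105840, 158760, 127008, 285768]
r6 m[φ0→X2] = [9, 9, 8, 9]
r6 m[φ1→X3] = [405, 648, 648, 216]
r6 m[φ1→X2] = [2646, 3528, 882, 2646]
r6 m[φ2→X3] = [5, 9, 9, 1]
r6 m[φ3→X3] = [6, 7, 5, 5]
r6 m[φ4→X3] = [2, 7, 2, 2]
r6 m[φ5→X2] = [5, 9, 6, 3]
r6 m[X7→φ0] = [1, 1, 1, 1]
r6 m[X3→φ1] = [60, 441, 90, 10]
r6 m[X3→φ2] = [4860, 31752, 6480, 2160]
r6 m[X3→φ3] = [4050, 40824, 11664, 432]
r6 m[X3→φ4] = [12150, 40824, 29160, 1080]
r6 m[X2→φ0] = [13230, 31752, 5292, 7938]
r6 m[X2→φ1] = [45, 81, 48, 27]
r6 m[X2→φ5] = [23814, 31752, 7056, 23814]
fixed point reached at round 6
b[X2] = ⊗ incoming = [119070, 285768, 42336, 71442]

b[X2] = [119070, 285768, 42336, 71442]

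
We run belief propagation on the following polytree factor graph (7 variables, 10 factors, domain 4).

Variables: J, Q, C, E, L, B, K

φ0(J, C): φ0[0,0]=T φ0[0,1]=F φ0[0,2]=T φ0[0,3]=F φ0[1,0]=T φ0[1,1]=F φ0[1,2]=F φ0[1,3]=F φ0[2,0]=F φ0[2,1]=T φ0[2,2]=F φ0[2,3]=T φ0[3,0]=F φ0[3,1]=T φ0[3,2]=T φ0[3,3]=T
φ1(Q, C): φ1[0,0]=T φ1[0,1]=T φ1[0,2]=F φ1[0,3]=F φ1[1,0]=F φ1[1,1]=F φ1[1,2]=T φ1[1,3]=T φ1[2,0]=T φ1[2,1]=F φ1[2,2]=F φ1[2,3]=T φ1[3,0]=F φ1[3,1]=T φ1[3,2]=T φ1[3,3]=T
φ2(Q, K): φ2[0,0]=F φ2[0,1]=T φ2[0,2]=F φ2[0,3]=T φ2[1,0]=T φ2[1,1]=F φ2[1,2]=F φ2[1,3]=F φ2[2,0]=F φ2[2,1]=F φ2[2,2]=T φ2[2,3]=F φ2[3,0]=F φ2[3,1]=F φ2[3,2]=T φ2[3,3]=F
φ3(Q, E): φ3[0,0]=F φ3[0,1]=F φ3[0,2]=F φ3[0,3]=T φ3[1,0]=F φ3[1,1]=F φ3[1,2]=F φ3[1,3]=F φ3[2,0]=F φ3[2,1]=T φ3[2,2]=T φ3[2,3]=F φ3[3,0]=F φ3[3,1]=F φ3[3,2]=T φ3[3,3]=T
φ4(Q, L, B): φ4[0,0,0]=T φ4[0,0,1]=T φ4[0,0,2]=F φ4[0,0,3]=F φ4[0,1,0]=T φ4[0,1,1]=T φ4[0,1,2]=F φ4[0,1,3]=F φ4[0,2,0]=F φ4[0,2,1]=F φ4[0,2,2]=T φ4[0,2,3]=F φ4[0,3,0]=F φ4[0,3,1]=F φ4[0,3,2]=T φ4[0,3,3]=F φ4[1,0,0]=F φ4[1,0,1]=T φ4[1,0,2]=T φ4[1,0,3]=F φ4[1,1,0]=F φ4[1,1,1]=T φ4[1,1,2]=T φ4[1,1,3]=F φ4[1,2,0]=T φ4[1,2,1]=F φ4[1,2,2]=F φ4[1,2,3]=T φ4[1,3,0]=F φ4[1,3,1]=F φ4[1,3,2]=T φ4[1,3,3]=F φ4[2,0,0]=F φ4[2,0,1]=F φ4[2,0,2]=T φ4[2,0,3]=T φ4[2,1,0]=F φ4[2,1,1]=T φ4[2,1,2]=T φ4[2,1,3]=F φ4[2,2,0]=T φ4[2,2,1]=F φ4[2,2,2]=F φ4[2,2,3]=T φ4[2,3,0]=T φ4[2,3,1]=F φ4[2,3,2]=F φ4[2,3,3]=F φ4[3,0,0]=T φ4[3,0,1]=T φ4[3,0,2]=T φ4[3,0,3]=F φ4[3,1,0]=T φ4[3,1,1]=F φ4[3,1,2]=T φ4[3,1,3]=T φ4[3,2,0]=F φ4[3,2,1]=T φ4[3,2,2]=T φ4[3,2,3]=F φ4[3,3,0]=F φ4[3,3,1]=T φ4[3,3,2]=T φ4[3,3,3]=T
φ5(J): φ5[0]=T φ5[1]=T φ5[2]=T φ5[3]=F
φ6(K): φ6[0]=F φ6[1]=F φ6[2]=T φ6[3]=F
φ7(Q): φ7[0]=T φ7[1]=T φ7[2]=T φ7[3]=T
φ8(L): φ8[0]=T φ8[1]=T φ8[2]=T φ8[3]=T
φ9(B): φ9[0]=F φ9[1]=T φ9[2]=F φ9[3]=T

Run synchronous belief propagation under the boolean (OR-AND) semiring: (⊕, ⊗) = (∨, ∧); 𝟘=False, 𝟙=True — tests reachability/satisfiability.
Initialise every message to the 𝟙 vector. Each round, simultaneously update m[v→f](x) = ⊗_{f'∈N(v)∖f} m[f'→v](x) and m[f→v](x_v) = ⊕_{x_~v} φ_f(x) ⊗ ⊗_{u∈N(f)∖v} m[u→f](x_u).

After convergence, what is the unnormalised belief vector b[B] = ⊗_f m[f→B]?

init: all messages = 𝟙 over 4 values
r1 m[φ0→J] = [T, T, T, T]
r1 m[φ0→C] = [T, T, T, T]
r1 m[φ1→Q] = [T, T, T, T]
r1 m[φ1→C] = [T, T, T, T]
r1 m[φ2→Q] = [T, T, T, T]
r1 m[φ2→K] = [T, T, T, T]
r1 m[φ3→Q] = [T, F, T, T]
r1 m[φ3→E] = [F, T, T, T]
r1 m[φ4→Q] = [T, T, T, T]
r1 m[φ4→L] = [T, T, T, T]
r1 m[φ4→B] = [T, T, T, T]
r1 m[φ5→J] = [T, T, T, F]
r1 m[φ6→K] = [F, F, T, F]
r1 m[φ7→Q] = [T, T, T, T]
r1 m[φ8→L] = [T, T, T, T]
r1 m[φ9→B] = [F, T, F, T]
r1 m[J→φ0] = [T, T, T, T]
r1 m[J→φ5] = [T, T, T, T]
r1 m[Q→φ1] = [T, T, T, T]
r1 m[Q→φ2] = [T, T, T, T]
r1 m[Q→φ3] = [T, T, T, T]
r1 m[Q→φ4] = [T, T, T, T]
r1 m[Q→φ7] = [T, T, T, T]
r1 m[C→φ0] = [T, T, T, T]
r1 m[C→φ1] = [T, T, T, T]
r1 m[E→φ3] = [T, T, T, T]
r1 m[L→φ4] = [T, T, T, T]
r1 m[L→φ8] = [T, T, T, T]
r1 m[B→φ4] = [T, T, T, T]
r1 m[B→φ9] = [T, T, T, T]
r1 m[K→φ2] = [T, T, T, T]
r1 m[K→φ6] = [T, T, T, T]
r2 m[φ0→J] = [T, T, T, T]
r2 m[φ0→C] = [T, T, T, T]
r2 m[φ1→Q] = [T, T, T, T]
r2 m[φ1→C] = [T, T, T, T]
r2 m[φ2→Q] = [T, T, T, T]
r2 m[φ2→K] = [T, T, T, T]
r2 m[φ3→Q] = [T, F, T, T]
r2 m[φ3→E] = [F, T, T, T]
r2 m[φ4→Q] = [T, T, T, T]
r2 m[φ4→L] = [T, T, T, T]
r2 m[φ4→B] = [T, T, T, T]
r2 m[φ5→J] = [T, T, T, F]
r2 m[φ6→K] = [F, F, T, F]
r2 m[φ7→Q] = [T, T, T, T]
r2 m[φ8→L] = [T, T, T, T]
r2 m[φ9→B] = [F, T, F, T]
r2 m[J→φ0] = [T, T, T, F]
r2 m[J→φ5] = [T, T, T, T]
r2 m[Q→φ1] = [T, F, T, T]
r2 m[Q→φ2] = [T, F, T, T]
r2 m[Q→φ3] = [T, T, T, T]
r2 m[Q→φ4] = [T, F, T, T]
r2 m[Q→φ7] = [T, F, T, T]
r2 m[C→φ0] = [T, T, T, T]
r2 m[C→φ1] = [T, T, T, T]
r2 m[E→φ3] = [T, T, T, T]
r2 m[L→φ4] = [T, T, T, T]
r2 m[L→φ8] = [T, T, T, T]
r2 m[B→φ4] = [F, T, F, T]
r2 m[B→φ9] = [T, T, T, T]
r2 m[K→φ2] = [F, F, T, F]
r2 m[K→φ6] = [T, T, T, T]
r3 m[φ0→J] = [T, T, T, T]
r3 m[φ0→C] = [T, T, T, T]
r3 m[φ1→Q] = [T, T, T, T]
r3 m[φ1→C] = [T, T, T, T]
r3 m[φ2→Q] = [F, F, T, T]
r3 m[φ2→K] = [F, T, T, T]
r3 m[φ3→Q] = [T, F, T, T]
r3 m[φ3→E] = [F, T, T, T]
r3 m[φ4→Q] = [T, T, T, T]
r3 m[φ4→L] = [T, T, T, T]
r3 m[φ4→B] = [T, T, T, T]
r3 m[φ5→J] = [T, T, T, F]
r3 m[φ6→K] = [F, F, T, F]
r3 m[φ7→Q] = [T, T, T, T]
r3 m[φ8→L] = [T, T, T, T]
r3 m[φ9→B] = [F, T, F, T]
r3 m[J→φ0] = [T, T, T, F]
r3 m[J→φ5] = [T, T, T, T]
r3 m[Q→φ1] = [T, F, T, T]
r3 m[Q→φ2] = [T, F, T, T]
r3 m[Q→φ3] = [T, T, T, T]
r3 m[Q→φ4] = [T, F, T, T]
r3 m[Q→φ7] = [T, F, T, T]
r3 m[C→φ0] = [T, T, T, T]
r3 m[C→φ1] = [T, T, T, T]
r3 m[E→φ3] = [T, T, T, T]
r3 m[L→φ4] = [T, T, T, T]
r3 m[L→φ8] = [T, T, T, T]
r3 m[B→φ4] = [F, T, F, T]
r3 m[B→φ9] = [T, T, T, T]
r3 m[K→φ2] = [F, F, T, F]
r3 m[K→φ6] = [T, T, T, T]
r4 m[φ0→J] = [T, T, T, T]
r4 m[φ0→C] = [T, T, T, T]
r4 m[φ1→Q] = [T, T, T, T]
r4 m[φ1→C] = [T, T, T, T]
r4 m[φ2→Q] = [F, F, T, T]
r4 m[φ2→K] = [F, T, T, T]
r4 m[φ3→Q] = [T, F, T, T]
r4 m[φ3→E] = [F, T, T, T]
r4 m[φ4→Q] = [T, T, T, T]
r4 m[φ4→L] = [T, T, T, T]
r4 m[φ4→B] = [T, T, T, T]
r4 m[φ5→J] = [T, T, T, F]
r4 m[φ6→K] = [F, F, T, F]
r4 m[φ7→Q] = [T, T, T, T]
r4 m[φ8→L] = [T, T, T, T]
r4 m[φ9→B] = [F, T, F, T]
r4 m[J→φ0] = [T, T, T, F]
r4 m[J→φ5] = [T, T, T, T]
r4 m[Q→φ1] = [F, F, T, T]
r4 m[Q→φ2] = [T, F, T, T]
r4 m[Q→φ3] = [F, F, T, T]
r4 m[Q→φ4] = [F, F, T, T]
r4 m[Q→φ7] = [F, F, T, T]
r4 m[C→φ0] = [T, T, T, T]
r4 m[C→φ1] = [T, T, T, T]
r4 m[E→φ3] = [T, T, T, T]
r4 m[L→φ4] = [T, T, T, T]
r4 m[L→φ8] = [T, T, T, T]
r4 m[B→φ4] = [F, T, F, T]
r4 m[B→φ9] = [T, T, T, T]
r4 m[K→φ2] = [F, F, T, F]
r4 m[K→φ6] = [F, T, T, T]
r5 m[φ0→J] = [T, T, T, T]
r5 m[φ0→C] = [T, T, T, T]
r5 m[φ1→Q] = [T, T, T, T]
r5 m[φ1→C] = [T, T, T, T]
r5 m[φ2→Q] = [F, F, T, T]
r5 m[φ2→K] = [F, T, T, T]
r5 m[φ3→Q] = [T, F, T, T]
r5 m[φ3→E] = [F, T, T, T]
r5 m[φ4→Q] = [T, T, T, T]
r5 m[φ4→L] = [T, T, T, T]
r5 m[φ4→B] = [T, T, T, T]
r5 m[φ5→J] = [T, T, T, F]
r5 m[φ6→K] = [F, F, T, F]
r5 m[φ7→Q] = [T, T, T, T]
r5 m[φ8→L] = [T, T, T, T]
r5 m[φ9→B] = [F, T, F, T]
r5 m[J→φ0] = [T, T, T, F]
r5 m[J→φ5] = [T, T, T, T]
r5 m[Q→φ1] = [F, F, T, T]
r5 m[Q→φ2] = [T, F, T, T]
r5 m[Q→φ3] = [F, F, T, T]
r5 m[Q→φ4] = [F, F, T, T]
r5 m[Q→φ7] = [F, F, T, T]
r5 m[C→φ0] = [T, T, T, T]
r5 m[C→φ1] = [T, T, T, T]
r5 m[E→φ3] = [T, T, T, T]
r5 m[L→φ4] = [T, T, T, T]
r5 m[L→φ8] = [T, T, T, T]
r5 m[B→φ4] = [F, T, F, T]
r5 m[B→φ9] = [T, T, T, T]
r5 m[K→φ2] = [F, F, T, F]
r5 m[K→φ6] = [F, T, T, T]
fixed point reached at round 5
b[B] = ⊗ incoming = [F, T, F, T]

b[B] = [F, T, F, T]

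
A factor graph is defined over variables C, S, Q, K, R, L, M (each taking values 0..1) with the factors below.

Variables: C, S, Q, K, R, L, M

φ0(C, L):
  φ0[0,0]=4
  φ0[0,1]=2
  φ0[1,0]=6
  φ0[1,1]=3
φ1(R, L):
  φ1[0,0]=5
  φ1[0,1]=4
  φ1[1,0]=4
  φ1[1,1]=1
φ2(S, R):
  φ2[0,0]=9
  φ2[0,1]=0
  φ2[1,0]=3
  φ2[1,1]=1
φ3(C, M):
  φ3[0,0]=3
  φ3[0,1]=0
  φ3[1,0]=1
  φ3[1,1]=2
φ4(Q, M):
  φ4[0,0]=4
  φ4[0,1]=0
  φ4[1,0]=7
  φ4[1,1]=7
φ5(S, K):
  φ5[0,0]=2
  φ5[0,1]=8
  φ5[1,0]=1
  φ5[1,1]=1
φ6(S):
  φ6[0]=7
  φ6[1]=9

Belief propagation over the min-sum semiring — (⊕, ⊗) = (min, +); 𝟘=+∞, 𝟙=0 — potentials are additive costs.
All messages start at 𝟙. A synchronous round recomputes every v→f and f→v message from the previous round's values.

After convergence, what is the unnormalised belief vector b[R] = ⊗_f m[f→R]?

b[R] = [19, 12]

init: all messages = 𝟙 over 2 values
r1 m[φ0→C] = [2, 3]
r1 m[φ0→L] = [4, 2]
r1 m[φ1→R] = [4, 1]
r1 m[φ1→L] = [4, 1]
r1 m[φ2→S] = [0, 1]
r1 m[φ2→R] = [3, 0]
r1 m[φ3→C] = [0, 1]
r1 m[φ3→M] = [1, 0]
r1 m[φ4→Q] = [0, 7]
r1 m[φ4→M] = [4, 0]
r1 m[φ5→S] = [2, 1]
r1 m[φ5→K] = [1, 1]
r1 m[φ6→S] = [7, 9]
r1 m[C→φ0] = [0, 0]
r1 m[C→φ3] = [0, 0]
r1 m[S→φ2] = [0, 0]
r1 m[S→φ5] = [0, 0]
r1 m[S→φ6] = [0, 0]
r1 m[Q→φ4] = [0, 0]
r1 m[K→φ5] = [0, 0]
r1 m[R→φ1] = [0, 0]
r1 m[R→φ2] = [0, 0]
r1 m[L→φ0] = [0, 0]
r1 m[L→φ1] = [0, 0]
r1 m[M→φ3] = [0, 0]
r1 m[M→φ4] = [0, 0]
r2 m[φ0→C] = [2, 3]
r2 m[φ0→L] = [4, 2]
r2 m[φ1→R] = [4, 1]
r2 m[φ1→L] = [4, 1]
r2 m[φ2→S] = [0, 1]
r2 m[φ2→R] = [3, 0]
r2 m[φ3→C] = [0, 1]
r2 m[φ3→M] = [1, 0]
r2 m[φ4→Q] = [0, 7]
r2 m[φ4→M] = [4, 0]
r2 m[φ5→S] = [2, 1]
r2 m[φ5→K] = [1, 1]
r2 m[φ6→S] = [7, 9]
r2 m[C→φ0] = [0, 1]
r2 m[C→φ3] = [2, 3]
r2 m[S→φ2] = [9, 10]
r2 m[S→φ5] = [7, 10]
r2 m[S→φ6] = [2, 2]
r2 m[Q→φ4] = [0, 0]
r2 m[K→φ5] = [0, 0]
r2 m[R→φ1] = [3, 0]
r2 m[R→φ2] = [4, 1]
r2 m[L→φ0] = [4, 1]
r2 m[L→φ1] = [4, 2]
r2 m[M→φ3] = [4, 0]
r2 m[M→φ4] = [1, 0]
r3 m[φ0→C] = [3, 4]
r3 m[φ0→L] = [4, 2]
r3 m[φ1→R] = [6, 3]
r3 m[φ1→L] = [4, 1]
r3 m[φ2→S] = [1, 2]
r3 m[φ2→R] = [13, 9]
r3 m[φ3→C] = [0, 2]
r3 m[φ3→M] = [4, 2]
r3 m[φ4→Q] = [0, 7]
r3 m[φ4→M] = [4, 0]
r3 m[φ5→S] = [2, 1]
r3 m[φ5→K] = [9, 11]
r3 m[φ6→S] = [7, 9]
r3 m[C→φ0] = [0, 1]
r3 m[C→φ3] = [2, 3]
r3 m[S→φ2] = [9, 10]
r3 m[S→φ5] = [7, 10]
r3 m[S→φ6] = [2, 2]
r3 m[Q→φ4] = [0, 0]
r3 m[K→φ5] = [0, 0]
r3 m[R→φ1] = [3, 0]
r3 m[R→φ2] = [4, 1]
r3 m[L→φ0] = [4, 1]
r3 m[L→φ1] = [4, 2]
r3 m[M→φ3] = [4, 0]
r3 m[M→φ4] = [1, 0]
r4 m[φ0→C] = [3, 4]
r4 m[φ0→L] = [4, 2]
r4 m[φ1→R] = [6, 3]
r4 m[φ1→L] = [4, 1]
r4 m[φ2→S] = [1, 2]
r4 m[φ2→R] = [13, 9]
r4 m[φ3→C] = [0, 2]
r4 m[φ3→M] = [4, 2]
r4 m[φ4→Q] = [0, 7]
r4 m[φ4→M] = [4, 0]
r4 m[φ5→S] = [2, 1]
r4 m[φ5→K] = [9, 11]
r4 m[φ6→S] = [7, 9]
r4 m[C→φ0] = [0, 2]
r4 m[C→φ3] = [3, 4]
r4 m[S→φ2] = [9, 10]
r4 m[S→φ5] = [8, 11]
r4 m[S→φ6] = [3, 3]
r4 m[Q→φ4] = [0, 0]
r4 m[K→φ5] = [0, 0]
r4 m[R→φ1] = [13, 9]
r4 m[R→φ2] = [6, 3]
r4 m[L→φ0] = [4, 1]
r4 m[L→φ1] = [4, 2]
r4 m[M→φ3] = [4, 0]
r4 m[M→φ4] = [4, 2]
r5 m[φ0→C] = [3, 4]
r5 m[φ0→L] = [4, 2]
r5 m[φ1→R] = [6, 3]
r5 m[φ1→L] = [13, 10]
r5 m[φ2→S] = [3, 4]
r5 m[φ2→R] = [13, 9]
r5 m[φ3→C] = [0, 2]
r5 m[φ3→M] = [5, 3]
r5 m[φ4→Q] = [2, 9]
r5 m[φ4→M] = [4, 0]
r5 m[φ5→S] = [2, 1]
r5 m[φ5→K] = [10, 12]
r5 m[φ6→S] = [7, 9]
r5 m[C→φ0] = [0, 2]
r5 m[C→φ3] = [3, 4]
r5 m[S→φ2] = [9, 10]
r5 m[S→φ5] = [8, 11]
r5 m[S→φ6] = [3, 3]
r5 m[Q→φ4] = [0, 0]
r5 m[K→φ5] = [0, 0]
r5 m[R→φ1] = [13, 9]
r5 m[R→φ2] = [6, 3]
r5 m[L→φ0] = [4, 1]
r5 m[L→φ1] = [4, 2]
r5 m[M→φ3] = [4, 0]
r5 m[M→φ4] = [4, 2]
r6 m[φ0→C] = [3, 4]
r6 m[φ0→L] = [4, 2]
r6 m[φ1→R] = [6, 3]
r6 m[φ1→L] = [13, 10]
r6 m[φ2→S] = [3, 4]
r6 m[φ2→R] = [13, 9]
r6 m[φ3→C] = [0, 2]
r6 m[φ3→M] = [5, 3]
r6 m[φ4→Q] = [2, 9]
r6 m[φ4→M] = [4, 0]
r6 m[φ5→S] = [2, 1]
r6 m[φ5→K] = [10, 12]
r6 m[φ6→S] = [7, 9]
r6 m[C→φ0] = [0, 2]
r6 m[C→φ3] = [3, 4]
r6 m[S→φ2] = [9, 10]
r6 m[S→φ5] = [10, 13]
r6 m[S→φ6] = [5, 5]
r6 m[Q→φ4] = [0, 0]
r6 m[K→φ5] = [0, 0]
r6 m[R→φ1] = [13, 9]
r6 m[R→φ2] = [6, 3]
r6 m[L→φ0] = [13, 10]
r6 m[L→φ1] = [4, 2]
r6 m[M→φ3] = [4, 0]
r6 m[M→φ4] = [5, 3]
r7 m[φ0→C] = [12, 13]
r7 m[φ0→L] = [4, 2]
r7 m[φ1→R] = [6, 3]
r7 m[φ1→L] = [13, 10]
r7 m[φ2→S] = [3, 4]
r7 m[φ2→R] = [13, 9]
r7 m[φ3→C] = [0, 2]
r7 m[φ3→M] = [5, 3]
r7 m[φ4→Q] = [3, 10]
r7 m[φ4→M] = [4, 0]
r7 m[φ5→S] = [2, 1]
r7 m[φ5→K] = [12, 14]
r7 m[φ6→S] = [7, 9]
r7 m[C→φ0] = [0, 2]
r7 m[C→φ3] = [3, 4]
r7 m[S→φ2] = [9, 10]
r7 m[S→φ5] = [10, 13]
r7 m[S→φ6] = [5, 5]
r7 m[Q→φ4] = [0, 0]
r7 m[K→φ5] = [0, 0]
r7 m[R→φ1] = [13, 9]
r7 m[R→φ2] = [6, 3]
r7 m[L→φ0] = [13, 10]
r7 m[L→φ1] = [4, 2]
r7 m[M→φ3] = [4, 0]
r7 m[M→φ4] = [5, 3]
r8 m[φ0→C] = [12, 13]
r8 m[φ0→L] = [4, 2]
r8 m[φ1→R] = [6, 3]
r8 m[φ1→L] = [13, 10]
r8 m[φ2→S] = [3, 4]
r8 m[φ2→R] = [13, 9]
r8 m[φ3→C] = [0, 2]
r8 m[φ3→M] = [5, 3]
r8 m[φ4→Q] = [3, 10]
r8 m[φ4→M] = [4, 0]
r8 m[φ5→S] = [2, 1]
r8 m[φ5→K] = [12, 14]
r8 m[φ6→S] = [7, 9]
r8 m[C→φ0] = [0, 2]
r8 m[C→φ3] = [12, 13]
r8 m[S→φ2] = [9, 10]
r8 m[S→φ5] = [10, 13]
r8 m[S→φ6] = [5, 5]
r8 m[Q→φ4] = [0, 0]
r8 m[K→φ5] = [0, 0]
r8 m[R→φ1] = [13, 9]
r8 m[R→φ2] = [6, 3]
r8 m[L→φ0] = [13, 10]
r8 m[L→φ1] = [4, 2]
r8 m[M→φ3] = [4, 0]
r8 m[M→φ4] = [5, 3]
r9 m[φ0→C] = [12, 13]
r9 m[φ0→L] = [4, 2]
r9 m[φ1→R] = [6, 3]
r9 m[φ1→L] = [13, 10]
r9 m[φ2→S] = [3, 4]
r9 m[φ2→R] = [13, 9]
r9 m[φ3→C] = [0, 2]
r9 m[φ3→M] = [14, 12]
r9 m[φ4→Q] = [3, 10]
r9 m[φ4→M] = [4, 0]
r9 m[φ5→S] = [2, 1]
r9 m[φ5→K] = [12, 14]
r9 m[φ6→S] = [7, 9]
r9 m[C→φ0] = [0, 2]
r9 m[C→φ3] = [12, 13]
r9 m[S→φ2] = [9, 10]
r9 m[S→φ5] = [10, 13]
r9 m[S→φ6] = [5, 5]
r9 m[Q→φ4] = [0, 0]
r9 m[K→φ5] = [0, 0]
r9 m[R→φ1] = [13, 9]
r9 m[R→φ2] = [6, 3]
r9 m[L→φ0] = [13, 10]
r9 m[L→φ1] = [4, 2]
r9 m[M→φ3] = [4, 0]
r9 m[M→φ4] = [5, 3]
r10 m[φ0→C] = [12, 13]
r10 m[φ0→L] = [4, 2]
r10 m[φ1→R] = [6, 3]
r10 m[φ1→L] = [13, 10]
r10 m[φ2→S] = [3, 4]
r10 m[φ2→R] = [13, 9]
r10 m[φ3→C] = [0, 2]
r10 m[φ3→M] = [14, 12]
r10 m[φ4→Q] = [3, 10]
r10 m[φ4→M] = [4, 0]
r10 m[φ5→S] = [2, 1]
r10 m[φ5→K] = [12, 14]
r10 m[φ6→S] = [7, 9]
r10 m[C→φ0] = [0, 2]
r10 m[C→φ3] = [12, 13]
r10 m[S→φ2] = [9, 10]
r10 m[S→φ5] = [10, 13]
r10 m[S→φ6] = [5, 5]
r10 m[Q→φ4] = [0, 0]
r10 m[K→φ5] = [0, 0]
r10 m[R→φ1] = [13, 9]
r10 m[R→φ2] = [6, 3]
r10 m[L→φ0] = [13, 10]
r10 m[L→φ1] = [4, 2]
r10 m[M→φ3] = [4, 0]
r10 m[M→φ4] = [14, 12]
r11 m[φ0→C] = [12, 13]
r11 m[φ0→L] = [4, 2]
r11 m[φ1→R] = [6, 3]
r11 m[φ1→L] = [13, 10]
r11 m[φ2→S] = [3, 4]
r11 m[φ2→R] = [13, 9]
r11 m[φ3→C] = [0, 2]
r11 m[φ3→M] = [14, 12]
r11 m[φ4→Q] = [12, 19]
r11 m[φ4→M] = [4, 0]
r11 m[φ5→S] = [2, 1]
r11 m[φ5→K] = [12, 14]
r11 m[φ6→S] = [7, 9]
r11 m[C→φ0] = [0, 2]
r11 m[C→φ3] = [12, 13]
r11 m[S→φ2] = [9, 10]
r11 m[S→φ5] = [10, 13]
r11 m[S→φ6] = [5, 5]
r11 m[Q→φ4] = [0, 0]
r11 m[K→φ5] = [0, 0]
r11 m[R→φ1] = [13, 9]
r11 m[R→φ2] = [6, 3]
r11 m[L→φ0] = [13, 10]
r11 m[L→φ1] = [4, 2]
r11 m[M→φ3] = [4, 0]
r11 m[M→φ4] = [14, 12]
r12 m[φ0→C] = [12, 13]
r12 m[φ0→L] = [4, 2]
r12 m[φ1→R] = [6, 3]
r12 m[φ1→L] = [13, 10]
r12 m[φ2→S] = [3, 4]
r12 m[φ2→R] = [13, 9]
r12 m[φ3→C] = [0, 2]
r12 m[φ3→M] = [14, 12]
r12 m[φ4→Q] = [12, 19]
r12 m[φ4→M] = [4, 0]
r12 m[φ5→S] = [2, 1]
r12 m[φ5→K] = [12, 14]
r12 m[φ6→S] = [7, 9]
r12 m[C→φ0] = [0, 2]
r12 m[C→φ3] = [12, 13]
r12 m[S→φ2] = [9, 10]
r12 m[S→φ5] = [10, 13]
r12 m[S→φ6] = [5, 5]
r12 m[Q→φ4] = [0, 0]
r12 m[K→φ5] = [0, 0]
r12 m[R→φ1] = [13, 9]
r12 m[R→φ2] = [6, 3]
r12 m[L→φ0] = [13, 10]
r12 m[L→φ1] = [4, 2]
r12 m[M→φ3] = [4, 0]
r12 m[M→φ4] = [14, 12]
fixed point reached at round 12
b[R] = ⊗ incoming = [19, 12]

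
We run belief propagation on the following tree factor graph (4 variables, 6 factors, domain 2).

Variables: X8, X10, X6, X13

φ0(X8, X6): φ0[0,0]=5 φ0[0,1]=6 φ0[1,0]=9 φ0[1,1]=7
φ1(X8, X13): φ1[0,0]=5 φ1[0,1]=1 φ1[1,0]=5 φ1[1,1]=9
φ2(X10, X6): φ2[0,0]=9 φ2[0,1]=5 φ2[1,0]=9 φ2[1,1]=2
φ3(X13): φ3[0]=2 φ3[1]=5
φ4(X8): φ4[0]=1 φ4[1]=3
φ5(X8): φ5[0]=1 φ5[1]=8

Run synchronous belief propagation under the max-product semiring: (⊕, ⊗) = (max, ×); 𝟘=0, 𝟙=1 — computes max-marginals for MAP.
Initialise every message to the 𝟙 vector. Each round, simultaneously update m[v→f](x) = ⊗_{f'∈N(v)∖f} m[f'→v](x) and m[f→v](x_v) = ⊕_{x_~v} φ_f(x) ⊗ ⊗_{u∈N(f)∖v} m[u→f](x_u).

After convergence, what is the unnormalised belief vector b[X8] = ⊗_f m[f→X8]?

init: all messages = 𝟙 over 2 values
r1 m[φ0→X8] = [6, 9]
r1 m[φ0→X6] = [9, 7]
r1 m[φ1→X8] = [5, 9]
r1 m[φ1→X13] = [5, 9]
r1 m[φ2→X10] = [9, 9]
r1 m[φ2→X6] = [9, 5]
r1 m[φ3→X13] = [2, 5]
r1 m[φ4→X8] = [1, 3]
r1 m[φ5→X8] = [1, 8]
r1 m[X8→φ0] = [1, 1]
r1 m[X8→φ1] = [1, 1]
r1 m[X8→φ4] = [1, 1]
r1 m[X8→φ5] = [1, 1]
r1 m[X10→φ2] = [1, 1]
r1 m[X6→φ0] = [1, 1]
r1 m[X6→φ2] = [1, 1]
r1 m[X13→φ1] = [1, 1]
r1 m[X13→φ3] = [1, 1]
r2 m[φ0→X8] = [6, 9]
r2 m[φ0→X6] = [9, 7]
r2 m[φ1→X8] = [5, 9]
r2 m[φ1→X13] = [5, 9]
r2 m[φ2→X10] = [9, 9]
r2 m[φ2→X6] = [9, 5]
r2 m[φ3→X13] = [2, 5]
r2 m[φ4→X8] = [1, 3]
r2 m[φ5→X8] = [1, 8]
r2 m[X8→φ0] = [5, 216]
r2 m[X8→φ1] = [6, 216]
r2 m[X8→φ4] = [30, 648]
r2 m[X8→φ5] = [30, 243]
r2 m[X10→φ2] = [1, 1]
r2 m[X6→φ0] = [9, 5]
r2 m[X6→φ2] = [9, 7]
r2 m[X13→φ1] = [2, 5]
r2 m[X13→φ3] = [5, 9]
r3 m[φ0→X8] = [45, 81]
r3 m[φ0→X6] = [1944, 1512]
r3 m[φ1→X8] = [10, 45]
r3 m[φ1→X13] = [1080, 1944]
r3 m[φ2→X10] = [81, 81]
r3 m[φ2→X6] = [9, 5]
r3 m[φ3→X13] = [2, 5]
r3 m[φ4→X8] = [1, 3]
r3 m[φ5→X8] = [1, 8]
r3 m[X8→φ0] = [5, 216]
r3 m[X8→φ1] = [6, 216]
r3 m[X8→φ4] = [30, 648]
r3 m[X8→φ5] = [30, 243]
r3 m[X10→φ2] = [1, 1]
r3 m[X6→φ0] = [9, 5]
r3 m[X6→φ2] = [9, 7]
r3 m[X13→φ1] = [2, 5]
r3 m[X13→φ3] = [5, 9]
r4 m[φ0→X8] = [45, 81]
r4 m[φ0→X6] = [1944, 1512]
r4 m[φ1→X8] = [10, 45]
r4 m[φ1→X13] = [1080, 1944]
r4 m[φ2→X10] = [81, 81]
r4 m[φ2→X6] = [9, 5]
r4 m[φ3→X13] = [2, 5]
r4 m[φ4→X8] = [1, 3]
r4 m[φ5→X8] = [1, 8]
r4 m[X8→φ0] = [10, 1080]
r4 m[X8→φ1] = [45, 1944]
r4 m[X8→φ4] = [450, 29160]
r4 m[X8→φ5] = [450, 10935]
r4 m[X10→φ2] = [1, 1]
r4 m[X6→φ0] = [9, 5]
r4 m[X6→φ2] = [1944, 1512]
r4 m[X13→φ1] = [2, 5]
r4 m[X13→φ3] = [1080, 1944]
r5 m[φ0→X8] = [45, 81]
r5 m[φ0→X6] = [9720, 7560]
r5 m[φ1→X8] = [10, 45]
r5 m[φ1→X13] = [9720, 17496]
r5 m[φ2→X10] = [17496, 17496]
r5 m[φ2→X6] = [9, 5]
r5 m[φ3→X13] = [2, 5]
r5 m[φ4→X8] = [1, 3]
r5 m[φ5→X8] = [1, 8]
r5 m[X8→φ0] = [10, 1080]
r5 m[X8→φ1] = [45, 1944]
r5 m[X8→φ4] = [450, 29160]
r5 m[X8→φ5] = [450, 10935]
r5 m[X10→φ2] = [1, 1]
r5 m[X6→φ0] = [9, 5]
r5 m[X6→φ2] = [1944, 1512]
r5 m[X13→φ1] = [2, 5]
r5 m[X13→φ3] = [1080, 1944]
r6 m[φ0→X8] = [45, 81]
r6 m[φ0→X6] = [9720, 7560]
r6 m[φ1→X8] = [10, 45]
r6 m[φ1→X13] = [9720, 17496]
r6 m[φ2→X10] = [17496, 17496]
r6 m[φ2→X6] = [9, 5]
r6 m[φ3→X13] = [2, 5]
r6 m[φ4→X8] = [1, 3]
r6 m[φ5→X8] = [1, 8]
r6 m[X8→φ0] = [10, 1080]
r6 m[X8→φ1] = [45, 1944]
r6 m[X8→φ4] = [450, 29160]
r6 m[X8→φ5] = [450, 10935]
r6 m[X10→φ2] = [1, 1]
r6 m[X6→φ0] = [9, 5]
r6 m[X6→φ2] = [9720, 7560]
r6 m[X13→φ1] = [2, 5]
r6 m[X13→φ3] = [9720, 17496]
r7 m[φ0→X8] = [45, 81]
r7 m[φ0→X6] = [9720, 7560]
r7 m[φ1→X8] = [10, 45]
r7 m[φ1→X13] = [9720, 17496]
r7 m[φ2→X10] = [87480, 87480]
r7 m[φ2→X6] = [9, 5]
r7 m[φ3→X13] = [2, 5]
r7 m[φ4→X8] = [1, 3]
r7 m[φ5→X8] = [1, 8]
r7 m[X8→φ0] = [10, 1080]
r7 m[X8→φ1] = [45, 1944]
r7 m[X8→φ4] = [450, 29160]
r7 m[X8→φ5] = [450, 10935]
r7 m[X10→φ2] = [1, 1]
r7 m[X6→φ0] = [9, 5]
r7 m[X6→φ2] = [9720, 7560]
r7 m[X13→φ1] = [2, 5]
r7 m[X13→φ3] = [9720, 17496]
r8 m[φ0→X8] = [45, 81]
r8 m[φ0→X6] = [9720, 7560]
r8 m[φ1→X8] = [10, 45]
r8 m[φ1→X13] = [9720, 17496]
r8 m[φ2→X10] = [87480, 87480]
r8 m[φ2→X6] = [9, 5]
r8 m[φ3→X13] = [2, 5]
r8 m[φ4→X8] = [1, 3]
r8 m[φ5→X8] = [1, 8]
r8 m[X8→φ0] = [10, 1080]
r8 m[X8→φ1] = [45, 1944]
r8 m[X8→φ4] = [450, 29160]
r8 m[X8→φ5] = [450, 10935]
r8 m[X10→φ2] = [1, 1]
r8 m[X6→φ0] = [9, 5]
r8 m[X6→φ2] = [9720, 7560]
r8 m[X13→φ1] = [2, 5]
r8 m[X13→φ3] = [9720, 17496]
fixed point reached at round 8
b[X8] = ⊗ incoming = [450, 87480]

b[X8] = [450, 87480]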